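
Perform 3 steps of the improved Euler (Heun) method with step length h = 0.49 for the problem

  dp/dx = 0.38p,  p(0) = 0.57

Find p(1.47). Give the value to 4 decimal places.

Heun: k1 = f(x_n, p_n); k2 = f(x_n + h, p_n + h·k1); p_{n+1} = p_n + (h/2)·(k1 + k2).
x=0.000000, p=0.570000:
  k1 = f(0.000000, 0.570000) = 0.216600
  k2 = f(0.490000, 0.676134) = 0.256931
  p ← 0.570000 + (0.49/2)·(0.216600 + 0.256931) = 0.686015
x=0.490000, p=0.686015:
  k1 = f(0.490000, 0.686015) = 0.260686
  k2 = f(0.980000, 0.813751) = 0.309225
  p ← 0.686015 + (0.49/2)·(0.260686 + 0.309225) = 0.825643
x=0.980000, p=0.825643:
  k1 = f(0.980000, 0.825643) = 0.313744
  k2 = f(1.470000, 0.979378) = 0.372164
  p ← 0.825643 + (0.49/2)·(0.313744 + 0.372164) = 0.993691
p(1.47) ≈ 0.9937

0.9937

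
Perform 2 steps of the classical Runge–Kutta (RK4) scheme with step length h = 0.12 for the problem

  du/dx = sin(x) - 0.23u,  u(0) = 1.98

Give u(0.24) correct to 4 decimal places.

RK4: k1 = f(x_n, u_n); k2 = f(x_n + h/2, u_n + (h/2)·k1); k3 = f(x_n + h/2, u_n + (h/2)·k2); k4 = f(x_n + h, u_n + h·k3); u_{n+1} = u_n + (h/6)·(k1 + 2k2 + 2k3 + k4).
x=0.000000, u=1.980000:
  k1 = f(0.000000, 1.980000) = -0.455400
  k2 = f(0.060000, 1.952676) = -0.389151
  k3 = f(0.060000, 1.956651) = -0.390066
  k4 = f(0.120000, 1.933192) = -0.324922
  u ← 1.980000 + (0.12/6)·(k1 + 2k2 + 2k3 + k4) = 1.933225
x=0.120000, u=1.933225:
  k1 = f(0.120000, 1.933225) = -0.324930
  k2 = f(0.180000, 1.913729) = -0.261128
  k3 = f(0.180000, 1.917557) = -0.262009
  k4 = f(0.240000, 1.901784) = -0.199708
  u ← 1.933225 + (0.12/6)·(k1 + 2k2 + 2k3 + k4) = 1.901807
u(0.24) ≈ 1.9018

1.9018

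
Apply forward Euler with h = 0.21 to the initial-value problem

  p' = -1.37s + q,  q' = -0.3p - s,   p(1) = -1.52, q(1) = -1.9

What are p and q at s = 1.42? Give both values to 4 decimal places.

Euler on (p,q): p_{n+1} = p_n + h·p', q_{n+1} = q_n + h·q'.
1.000000: (-1.520000, -1.900000); f=(-3.270000, -0.544000) → (-2.206700, -2.014240)
1.210000: (-2.206700, -2.014240); f=(-3.671940, -0.547990) → (-2.977807, -2.129318)
(p(1.42), q(1.42)) ≈ (-2.9778, -2.1293)

-2.9778, -2.1293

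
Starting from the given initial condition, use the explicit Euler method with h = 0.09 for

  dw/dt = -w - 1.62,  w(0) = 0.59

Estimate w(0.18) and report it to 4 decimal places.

Euler: w_{n+1} = w_n + h·f(t_n, w_n).
t=0.000000, w=0.590000: f=-2.210000 → w ← 0.590000 + 0.09·(-2.210000) = 0.391100
t=0.090000, w=0.391100: f=-2.011100 → w ← 0.391100 + 0.09·(-2.011100) = 0.210101
w(0.18) ≈ 0.2101

0.2101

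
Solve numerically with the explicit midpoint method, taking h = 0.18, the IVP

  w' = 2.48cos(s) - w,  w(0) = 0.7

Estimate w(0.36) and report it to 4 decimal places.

Midpoint: k1 = f(s_n, w_n); k2 = f(s_n + h/2, w_n + (h/2)·k1); w_{n+1} = w_n + h·k2.
s=0.000000, w=0.700000:
  k1 = f(0.000000, 0.700000) = 1.780000
  k2 = f(0.090000, 0.860200) = 1.609763
  w ← 0.700000 + 0.18·1.609763 = 0.989757
s=0.180000, w=0.989757:
  k1 = f(0.180000, 0.989757) = 1.450175
  k2 = f(0.270000, 1.120273) = 1.269879
  w ← 0.989757 + 0.18·1.269879 = 1.218335
w(0.36) ≈ 1.2183

1.2183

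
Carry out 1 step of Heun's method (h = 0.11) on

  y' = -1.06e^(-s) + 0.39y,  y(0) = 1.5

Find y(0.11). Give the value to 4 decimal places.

Heun: k1 = f(s_n, y_n); k2 = f(s_n + h, y_n + h·k1); y_{n+1} = y_n + (h/2)·(k1 + k2).
s=0.000000, y=1.500000:
  k1 = f(0.000000, 1.500000) = -0.475000
  k2 = f(0.110000, 1.447750) = -0.384962
  y ← 1.500000 + (0.11/2)·(-0.475000 + (-0.384962)) = 1.452702
y(0.11) ≈ 1.4527

1.4527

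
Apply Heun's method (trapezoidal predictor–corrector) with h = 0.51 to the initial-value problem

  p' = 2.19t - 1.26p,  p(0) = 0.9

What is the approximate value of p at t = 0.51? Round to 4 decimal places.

0.7923

Heun: k1 = f(t_n, p_n); k2 = f(t_n + h, p_n + h·k1); p_{n+1} = p_n + (h/2)·(k1 + k2).
t=0.000000, p=0.900000:
  k1 = f(0.000000, 0.900000) = -1.134000
  k2 = f(0.510000, 0.321660) = 0.711608
  p ← 0.900000 + (0.51/2)·(-1.134000 + 0.711608) = 0.792290
p(0.51) ≈ 0.7923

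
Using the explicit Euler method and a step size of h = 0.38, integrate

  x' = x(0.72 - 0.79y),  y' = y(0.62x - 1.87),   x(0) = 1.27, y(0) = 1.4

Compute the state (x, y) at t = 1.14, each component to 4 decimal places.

Euler on (x,y): x_{n+1} = x_n + h·x', y_{n+1} = y_n + h·y'.
0.000000: (1.270000, 1.400000); f=(-0.490220, -1.515640) → (1.083716, 0.824057)
0.380000: (1.083716, 0.824057); f=(0.074771, -0.987299) → (1.112129, 0.448883)
0.760000: (1.112129, 0.448883); f=(0.406352, -0.529897) → (1.266543, 0.247522)
(x(1.14), y(1.14)) ≈ (1.2665, 0.2475)

1.2665, 0.2475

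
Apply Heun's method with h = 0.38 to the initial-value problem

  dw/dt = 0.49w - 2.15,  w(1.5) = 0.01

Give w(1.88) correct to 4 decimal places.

-0.8810

Heun: k1 = f(t_n, w_n); k2 = f(t_n + h, w_n + h·k1); w_{n+1} = w_n + (h/2)·(k1 + k2).
t=1.500000, w=0.010000:
  k1 = f(1.500000, 0.010000) = -2.145100
  k2 = f(1.880000, -0.805138) = -2.544518
  w ← 0.010000 + (0.38/2)·(-2.145100 + (-2.544518)) = -0.881027
w(1.88) ≈ -0.8810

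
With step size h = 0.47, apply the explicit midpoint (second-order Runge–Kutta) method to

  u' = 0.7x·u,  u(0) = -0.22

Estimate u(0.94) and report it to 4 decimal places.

-0.2962

Midpoint: k1 = f(x_n, u_n); k2 = f(x_n + h/2, u_n + (h/2)·k1); u_{n+1} = u_n + h·k2.
x=0.000000, u=-0.220000:
  k1 = f(0.000000, -0.220000) = 0.000000
  k2 = f(0.235000, -0.220000) = -0.036190
  u ← -0.220000 + 0.47·(-0.036190) = -0.237009
x=0.470000, u=-0.237009:
  k1 = f(0.470000, -0.237009) = -0.077976
  k2 = f(0.705000, -0.255334) = -0.126007
  u ← -0.237009 + 0.47·(-0.126007) = -0.296233
u(0.94) ≈ -0.2962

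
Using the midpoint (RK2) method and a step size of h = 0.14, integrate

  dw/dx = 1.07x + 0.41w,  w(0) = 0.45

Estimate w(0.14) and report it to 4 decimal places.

Midpoint: k1 = f(x_n, w_n); k2 = f(x_n + h/2, w_n + (h/2)·k1); w_{n+1} = w_n + h·k2.
x=0.000000, w=0.450000:
  k1 = f(0.000000, 0.450000) = 0.184500
  k2 = f(0.070000, 0.462915) = 0.264695
  w ← 0.450000 + 0.14·0.264695 = 0.487057
w(0.14) ≈ 0.4871

0.4871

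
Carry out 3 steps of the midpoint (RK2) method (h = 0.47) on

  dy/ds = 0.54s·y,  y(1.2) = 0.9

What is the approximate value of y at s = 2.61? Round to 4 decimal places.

3.5795

Midpoint: k1 = f(s_n, y_n); k2 = f(s_n + h/2, y_n + (h/2)·k1); y_{n+1} = y_n + h·k2.
s=1.200000, y=0.900000:
  k1 = f(1.200000, 0.900000) = 0.583200
  k2 = f(1.435000, 1.037052) = 0.803612
  y ← 0.900000 + 0.47·0.803612 = 1.277697
s=1.670000, y=1.277697:
  k1 = f(1.670000, 1.277697) = 1.152228
  k2 = f(1.905000, 1.548471) = 1.592912
  y ← 1.277697 + 0.47·1.592912 = 2.026366
s=2.140000, y=2.026366:
  k1 = f(2.140000, 2.026366) = 2.341669
  k2 = f(2.375000, 2.576658) = 3.304564
  y ← 2.026366 + 0.47·3.304564 = 3.579511
y(2.61) ≈ 3.5795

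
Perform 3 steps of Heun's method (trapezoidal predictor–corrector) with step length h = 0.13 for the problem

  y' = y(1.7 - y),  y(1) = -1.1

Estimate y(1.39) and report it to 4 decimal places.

Heun: k1 = f(x_n, y_n); k2 = f(x_n + h, y_n + h·k1); y_{n+1} = y_n + (h/2)·(k1 + k2).
x=1.000000, y=-1.100000:
  k1 = f(1.000000, -1.100000) = -3.080000
  k2 = f(1.130000, -1.500400) = -4.801880
  y ← -1.100000 + (0.13/2)·(-3.080000 + (-4.801880)) = -1.612322
x=1.130000, y=-1.612322:
  k1 = f(1.130000, -1.612322) = -5.340531
  k2 = f(1.260000, -2.306591) = -9.241568
  y ← -1.612322 + (0.13/2)·(-5.340531 + (-9.241568)) = -2.560159
x=1.260000, y=-2.560159:
  k1 = f(1.260000, -2.560159) = -10.906682
  k2 = f(1.390000, -3.978027) = -22.587347
  y ← -2.560159 + (0.13/2)·(-10.906682 + (-22.587347)) = -4.737271
y(1.39) ≈ -4.7373

-4.7373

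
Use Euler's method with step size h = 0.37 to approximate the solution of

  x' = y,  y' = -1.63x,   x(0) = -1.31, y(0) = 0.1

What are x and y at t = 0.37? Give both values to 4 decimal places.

-1.2730, 0.8901

Euler on (x,y): x_{n+1} = x_n + h·x', y_{n+1} = y_n + h·y'.
0.000000: (-1.310000, 0.100000); f=(0.100000, 2.135300) → (-1.273000, 0.890061)
(x(0.37), y(0.37)) ≈ (-1.2730, 0.8901)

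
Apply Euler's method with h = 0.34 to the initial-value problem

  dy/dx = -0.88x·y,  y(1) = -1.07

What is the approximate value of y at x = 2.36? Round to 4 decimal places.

Euler: y_{n+1} = y_n + h·f(x_n, y_n).
x=1.000000, y=-1.070000: f=0.941600 → y ← -1.070000 + 0.34·0.941600 = -0.749856
x=1.340000, y=-0.749856: f=0.884230 → y ← -0.749856 + 0.34·0.884230 = -0.449218
x=1.680000, y=-0.449218: f=0.664123 → y ← -0.449218 + 0.34·0.664123 = -0.223416
x=2.020000, y=-0.223416: f=0.397144 → y ← -0.223416 + 0.34·0.397144 = -0.088387
y(2.36) ≈ -0.0884

-0.0884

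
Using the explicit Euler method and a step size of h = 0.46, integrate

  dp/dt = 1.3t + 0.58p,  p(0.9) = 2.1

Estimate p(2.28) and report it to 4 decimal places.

7.2515

Euler: p_{n+1} = p_n + h·f(t_n, p_n).
t=0.900000, p=2.100000: f=2.388000 → p ← 2.100000 + 0.46·2.388000 = 3.198480
t=1.360000, p=3.198480: f=3.623118 → p ← 3.198480 + 0.46·3.623118 = 4.865114
t=1.820000, p=4.865114: f=5.187766 → p ← 4.865114 + 0.46·5.187766 = 7.251487
p(2.28) ≈ 7.2515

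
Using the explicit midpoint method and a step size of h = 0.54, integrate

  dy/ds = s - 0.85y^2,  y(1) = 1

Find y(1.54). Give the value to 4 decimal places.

Midpoint: k1 = f(s_n, y_n); k2 = f(s_n + h/2, y_n + (h/2)·k1); y_{n+1} = y_n + h·k2.
s=1.000000, y=1.000000:
  k1 = f(1.000000, 1.000000) = 0.150000
  k2 = f(1.270000, 1.040500) = 0.349756
  y ← 1.000000 + 0.54·0.349756 = 1.188868
y(1.54) ≈ 1.1889

1.1889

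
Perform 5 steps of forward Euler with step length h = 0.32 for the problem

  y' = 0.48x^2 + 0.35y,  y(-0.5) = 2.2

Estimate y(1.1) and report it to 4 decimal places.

Euler: y_{n+1} = y_n + h·f(x_n, y_n).
x=-0.500000, y=2.200000: f=0.890000 → y ← 2.200000 + 0.32·0.890000 = 2.484800
x=-0.180000, y=2.484800: f=0.885232 → y ← 2.484800 + 0.32·0.885232 = 2.768074
x=0.140000, y=2.768074: f=0.978234 → y ← 2.768074 + 0.32·0.978234 = 3.081109
x=0.460000, y=3.081109: f=1.179956 → y ← 3.081109 + 0.32·1.179956 = 3.458695
x=0.780000, y=3.458695: f=1.502575 → y ← 3.458695 + 0.32·1.502575 = 3.939519
y(1.1) ≈ 3.9395

3.9395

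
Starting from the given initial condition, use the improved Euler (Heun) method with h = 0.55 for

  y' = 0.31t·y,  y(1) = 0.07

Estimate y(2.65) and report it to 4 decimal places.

0.1752

Heun: k1 = f(t_n, y_n); k2 = f(t_n + h, y_n + h·k1); y_{n+1} = y_n + (h/2)·(k1 + k2).
t=1.000000, y=0.070000:
  k1 = f(1.000000, 0.070000) = 0.021700
  k2 = f(1.550000, 0.081935) = 0.039370
  y ← 0.070000 + (0.55/2)·(0.021700 + 0.039370) = 0.086794
t=1.550000, y=0.086794:
  k1 = f(1.550000, 0.086794) = 0.041705
  k2 = f(2.100000, 0.109732) = 0.071435
  y ← 0.086794 + (0.55/2)·(0.041705 + 0.071435) = 0.117908
t=2.100000, y=0.117908:
  k1 = f(2.100000, 0.117908) = 0.076758
  k2 = f(2.650000, 0.160125) = 0.131542
  y ← 0.117908 + (0.55/2)·(0.076758 + 0.131542) = 0.175190
y(2.65) ≈ 0.1752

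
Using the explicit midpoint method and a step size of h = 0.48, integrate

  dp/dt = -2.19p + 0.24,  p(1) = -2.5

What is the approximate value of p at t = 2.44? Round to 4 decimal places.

-0.2192

Midpoint: k1 = f(t_n, p_n); k2 = f(t_n + h/2, p_n + (h/2)·k1); p_{n+1} = p_n + h·k2.
t=1.000000, p=-2.500000:
  k1 = f(1.000000, -2.500000) = 5.715000
  k2 = f(1.240000, -1.128400) = 2.711196
  p ← -2.500000 + 0.48·2.711196 = -1.198626
t=1.480000, p=-1.198626:
  k1 = f(1.480000, -1.198626) = 2.864991
  k2 = f(1.720000, -0.511028) = 1.359152
  p ← -1.198626 + 0.48·1.359152 = -0.546233
t=1.960000, p=-0.546233:
  k1 = f(1.960000, -0.546233) = 1.436251
  k2 = f(2.200000, -0.201533) = 0.681357
  p ← -0.546233 + 0.48·0.681357 = -0.219182
p(2.44) ≈ -0.2192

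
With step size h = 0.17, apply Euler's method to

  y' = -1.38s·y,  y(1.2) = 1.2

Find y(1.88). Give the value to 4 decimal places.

Euler: y_{n+1} = y_n + h·f(s_n, y_n).
s=1.200000, y=1.200000: f=-1.987200 → y ← 1.200000 + 0.17·(-1.987200) = 0.862176
s=1.370000, y=0.862176: f=-1.630030 → y ← 0.862176 + 0.17·(-1.630030) = 0.585071
s=1.540000, y=0.585071: f=-1.243393 → y ← 0.585071 + 0.17·(-1.243393) = 0.373694
s=1.710000, y=0.373694: f=-0.881843 → y ← 0.373694 + 0.17·(-0.881843) = 0.223781
y(1.88) ≈ 0.2238

0.2238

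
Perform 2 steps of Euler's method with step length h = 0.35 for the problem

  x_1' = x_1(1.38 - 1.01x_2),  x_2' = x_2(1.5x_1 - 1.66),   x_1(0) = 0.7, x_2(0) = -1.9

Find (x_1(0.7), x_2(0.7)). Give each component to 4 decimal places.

Euler on (x_1,x_2): x_1_{n+1} = x_1_n + h·x_1', x_2_{n+1} = x_2_n + h·x_2'.
0.000000: (0.700000, -1.900000); f=(2.309300, 1.159000) → (1.508255, -1.494350)
0.350000: (1.508255, -1.494350); f=(4.357791, -0.900170) → (3.033482, -1.809410)
(x_1(0.7), x_2(0.7)) ≈ (3.0335, -1.8094)

3.0335, -1.8094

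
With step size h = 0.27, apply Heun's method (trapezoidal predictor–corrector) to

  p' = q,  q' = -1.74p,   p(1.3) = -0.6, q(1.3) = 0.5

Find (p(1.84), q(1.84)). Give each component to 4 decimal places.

Heun on (p,q): k1 = f(t_n, state_n); k2 = f(t_n + h, state_n + h·k1); state_{n+1} = state_n + (h/2)·(k1 + k2).
1.300000: (-0.600000, 0.500000)
  k1 = (0.500000, 1.044000)
  predictor → (-0.465000, 0.781880)
  k2 = (0.781880, 0.809100)
  → (-0.426946, 0.750169)
1.570000: (-0.426946, 0.750169)
  k1 = (0.750169, 0.742886)
  predictor → (-0.224401, 0.950748)
  k2 = (0.950748, 0.390457)
  → (-0.197322, 0.903170)
(p(1.84), q(1.84)) ≈ (-0.1973, 0.9032)

-0.1973, 0.9032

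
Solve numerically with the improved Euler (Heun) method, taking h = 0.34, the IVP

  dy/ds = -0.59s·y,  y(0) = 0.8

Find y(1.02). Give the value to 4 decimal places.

Heun: k1 = f(s_n, y_n); k2 = f(s_n + h, y_n + h·k1); y_{n+1} = y_n + (h/2)·(k1 + k2).
s=0.000000, y=0.800000:
  k1 = f(0.000000, 0.800000) = 0.000000
  k2 = f(0.340000, 0.800000) = -0.160480
  y ← 0.800000 + (0.34/2)·(0.000000 + (-0.160480)) = 0.772718
s=0.340000, y=0.772718:
  k1 = f(0.340000, 0.772718) = -0.155007
  k2 = f(0.680000, 0.720016) = -0.288870
  y ← 0.772718 + (0.34/2)·(-0.155007 + (-0.288870)) = 0.697259
s=0.680000, y=0.697259:
  k1 = f(0.680000, 0.697259) = -0.279740
  k2 = f(1.020000, 0.602147) = -0.362372
  y ← 0.697259 + (0.34/2)·(-0.279740 + (-0.362372)) = 0.588100
y(1.02) ≈ 0.5881

0.5881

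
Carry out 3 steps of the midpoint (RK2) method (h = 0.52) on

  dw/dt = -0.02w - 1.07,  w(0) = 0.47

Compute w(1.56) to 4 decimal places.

-1.1878

Midpoint: k1 = f(t_n, w_n); k2 = f(t_n + h/2, w_n + (h/2)·k1); w_{n+1} = w_n + h·k2.
t=0.000000, w=0.470000:
  k1 = f(0.000000, 0.470000) = -1.079400
  k2 = f(0.260000, 0.189356) = -1.073787
  w ← 0.470000 + 0.52·(-1.073787) = -0.088369
t=0.520000, w=-0.088369:
  k1 = f(0.520000, -0.088369) = -1.068233
  k2 = f(0.780000, -0.366110) = -1.062678
  w ← -0.088369 + 0.52·(-1.062678) = -0.640962
t=1.040000, w=-0.640962:
  k1 = f(1.040000, -0.640962) = -1.057181
  k2 = f(1.300000, -0.915829) = -1.051683
  w ← -0.640962 + 0.52·(-1.051683) = -1.187837
w(1.56) ≈ -1.1878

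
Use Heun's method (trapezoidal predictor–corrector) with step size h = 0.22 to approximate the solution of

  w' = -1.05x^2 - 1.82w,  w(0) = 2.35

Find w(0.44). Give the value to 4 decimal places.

Heun: k1 = f(x_n, w_n); k2 = f(x_n + h, w_n + h·k1); w_{n+1} = w_n + (h/2)·(k1 + k2).
x=0.000000, w=2.350000:
  k1 = f(0.000000, 2.350000) = -4.277000
  k2 = f(0.220000, 1.409060) = -2.615309
  w ← 2.350000 + (0.22/2)·(-4.277000 + (-2.615309)) = 1.591846
x=0.220000, w=1.591846:
  k1 = f(0.220000, 1.591846) = -2.947980
  k2 = f(0.440000, 0.943290) = -1.920069
  w ← 1.591846 + (0.22/2)·(-2.947980 + (-1.920069)) = 1.056361
w(0.44) ≈ 1.0564

1.0564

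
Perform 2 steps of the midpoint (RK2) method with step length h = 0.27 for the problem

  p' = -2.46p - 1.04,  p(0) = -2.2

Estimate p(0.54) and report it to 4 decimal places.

Midpoint: k1 = f(t_n, p_n); k2 = f(t_n + h/2, p_n + (h/2)·k1); p_{n+1} = p_n + h·k2.
t=0.000000, p=-2.200000:
  k1 = f(0.000000, -2.200000) = 4.372000
  k2 = f(0.135000, -1.609780) = 2.920059
  p ← -2.200000 + 0.27·2.920059 = -1.411584
t=0.270000, p=-1.411584:
  k1 = f(0.270000, -1.411584) = 2.432497
  k2 = f(0.405000, -1.083197) = 1.624665
  p ← -1.411584 + 0.27·1.624665 = -0.972925
p(0.54) ≈ -0.9729

-0.9729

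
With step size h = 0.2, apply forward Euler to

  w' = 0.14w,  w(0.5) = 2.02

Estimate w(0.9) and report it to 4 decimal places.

Euler: w_{n+1} = w_n + h·f(t_n, w_n).
t=0.500000, w=2.020000: f=0.282800 → w ← 2.020000 + 0.2·0.282800 = 2.076560
t=0.700000, w=2.076560: f=0.290718 → w ← 2.076560 + 0.2·0.290718 = 2.134704
w(0.9) ≈ 2.1347

2.1347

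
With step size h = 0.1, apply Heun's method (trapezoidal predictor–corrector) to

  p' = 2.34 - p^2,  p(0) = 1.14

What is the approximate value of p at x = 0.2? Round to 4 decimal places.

1.3035

Heun: k1 = f(x_n, p_n); k2 = f(x_n + h, p_n + h·k1); p_{n+1} = p_n + (h/2)·(k1 + k2).
x=0.000000, p=1.140000:
  k1 = f(0.000000, 1.140000) = 1.040400
  k2 = f(0.100000, 1.244040) = 0.792364
  p ← 1.140000 + (0.1/2)·(1.040400 + 0.792364) = 1.231638
x=0.100000, p=1.231638:
  k1 = f(0.100000, 1.231638) = 0.823067
  k2 = f(0.200000, 1.313945) = 0.613549
  p ← 1.231638 + (0.1/2)·(0.823067 + 0.613549) = 1.303469
p(0.2) ≈ 1.3035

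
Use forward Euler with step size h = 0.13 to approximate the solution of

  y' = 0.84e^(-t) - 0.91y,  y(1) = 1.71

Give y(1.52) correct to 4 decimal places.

Euler: y_{n+1} = y_n + h·f(t_n, y_n).
t=1.000000, y=1.710000: f=-1.247081 → y ← 1.710000 + 0.13·(-1.247081) = 1.547879
t=1.130000, y=1.547879: f=-1.137222 → y ← 1.547879 + 0.13·(-1.137222) = 1.400041
t=1.260000, y=1.400041: f=-1.035767 → y ← 1.400041 + 0.13·(-1.035767) = 1.265391
t=1.390000, y=1.265391: f=-0.942282 → y ← 1.265391 + 0.13·(-0.942282) = 1.142894
y(1.52) ≈ 1.1429

1.1429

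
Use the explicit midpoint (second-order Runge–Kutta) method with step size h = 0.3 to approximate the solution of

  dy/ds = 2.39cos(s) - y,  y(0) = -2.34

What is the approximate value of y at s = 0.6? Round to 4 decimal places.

-0.3078

Midpoint: k1 = f(s_n, y_n); k2 = f(s_n + h/2, y_n + (h/2)·k1); y_{n+1} = y_n + h·k2.
s=0.000000, y=-2.340000:
  k1 = f(0.000000, -2.340000) = 4.730000
  k2 = f(0.150000, -1.630500) = 3.993663
  y ← -2.340000 + 0.3·3.993663 = -1.141901
s=0.300000, y=-1.141901:
  k1 = f(0.300000, -1.141901) = 3.425155
  k2 = f(0.450000, -0.628128) = 2.780196
  y ← -1.141901 + 0.3·2.780196 = -0.307842
y(0.6) ≈ -0.3078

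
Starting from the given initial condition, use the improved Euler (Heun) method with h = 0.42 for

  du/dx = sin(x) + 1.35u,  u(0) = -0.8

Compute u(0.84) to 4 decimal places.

-1.9496

Heun: k1 = f(x_n, u_n); k2 = f(x_n + h, u_n + h·k1); u_{n+1} = u_n + (h/2)·(k1 + k2).
x=0.000000, u=-0.800000:
  k1 = f(0.000000, -0.800000) = -1.080000
  k2 = f(0.420000, -1.253600) = -1.284600
  u ← -0.800000 + (0.42/2)·(-1.080000 + (-1.284600)) = -1.296566
x=0.420000, u=-1.296566:
  k1 = f(0.420000, -1.296566) = -1.342604
  k2 = f(0.840000, -1.860459) = -1.766977
  u ← -1.296566 + (0.42/2)·(-1.342604 + (-1.766977)) = -1.949578
u(0.84) ≈ -1.9496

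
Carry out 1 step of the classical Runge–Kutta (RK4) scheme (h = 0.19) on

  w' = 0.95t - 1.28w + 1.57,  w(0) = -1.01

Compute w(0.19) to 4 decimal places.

RK4: k1 = f(t_n, w_n); k2 = f(t_n + h/2, w_n + (h/2)·k1); k3 = f(t_n + h/2, w_n + (h/2)·k2); k4 = f(t_n + h, w_n + h·k3); w_{n+1} = w_n + (h/6)·(k1 + 2k2 + 2k3 + k4).
t=0.000000, w=-1.010000:
  k1 = f(0.000000, -1.010000) = 2.862800
  k2 = f(0.095000, -0.738034) = 2.604934
  k3 = f(0.095000, -0.762531) = 2.636290
  k4 = f(0.190000, -0.509105) = 2.402154
  w ← -1.010000 + (0.19/6)·(k1 + 2k2 + 2k3 + k4) = -0.511332
w(0.19) ≈ -0.5113

-0.5113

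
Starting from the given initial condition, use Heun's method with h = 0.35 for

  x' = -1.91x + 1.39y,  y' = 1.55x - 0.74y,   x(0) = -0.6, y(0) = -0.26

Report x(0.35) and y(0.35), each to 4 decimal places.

-0.4800, -0.4102

Heun on (x,y): k1 = f(t_n, state_n); k2 = f(t_n + h, state_n + h·k1); state_{n+1} = state_n + (h/2)·(k1 + k2).
0.000000: (-0.600000, -0.260000)
  k1 = (0.784600, -0.737600)
  predictor → (-0.325390, -0.518160)
  k2 = (-0.098747, -0.120916)
  → (-0.479976, -0.410240)
(x(0.35), y(0.35)) ≈ (-0.4800, -0.4102)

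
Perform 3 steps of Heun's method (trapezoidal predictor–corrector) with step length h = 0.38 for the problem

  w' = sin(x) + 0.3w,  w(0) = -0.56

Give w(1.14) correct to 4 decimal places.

Heun: k1 = f(x_n, w_n); k2 = f(x_n + h, w_n + h·k1); w_{n+1} = w_n + (h/2)·(k1 + k2).
x=0.000000, w=-0.560000:
  k1 = f(0.000000, -0.560000) = -0.168000
  k2 = f(0.380000, -0.623840) = 0.183768
  w ← -0.560000 + (0.38/2)·(-0.168000 + 0.183768) = -0.557004
x=0.380000, w=-0.557004:
  k1 = f(0.380000, -0.557004) = 0.203819
  k2 = f(0.760000, -0.479553) = 0.545056
  w ← -0.557004 + (0.38/2)·(0.203819 + 0.545056) = -0.414718
x=0.760000, w=-0.414718:
  k1 = f(0.760000, -0.414718) = 0.564506
  k2 = f(1.140000, -0.200205) = 0.848572
  w ← -0.414718 + (0.38/2)·(0.564506 + 0.848572) = -0.146233
w(1.14) ≈ -0.1462

-0.1462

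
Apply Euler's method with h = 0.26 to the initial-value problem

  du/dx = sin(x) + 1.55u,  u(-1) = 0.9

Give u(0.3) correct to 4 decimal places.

3.2551

Euler: u_{n+1} = u_n + h·f(x_n, u_n).
x=-1.000000, u=0.900000: f=0.553529 → u ← 0.900000 + 0.26·0.553529 = 1.043918
x=-0.740000, u=1.043918: f=0.943784 → u ← 1.043918 + 0.26·0.943784 = 1.289301
x=-0.480000, u=1.289301: f=1.536638 → u ← 1.289301 + 0.26·1.536638 = 1.688827
x=-0.220000, u=1.688827: f=2.399453 → u ← 1.688827 + 0.26·2.399453 = 2.312685
x=0.040000, u=2.312685: f=3.624651 → u ← 2.312685 + 0.26·3.624651 = 3.255094
u(0.3) ≈ 3.2551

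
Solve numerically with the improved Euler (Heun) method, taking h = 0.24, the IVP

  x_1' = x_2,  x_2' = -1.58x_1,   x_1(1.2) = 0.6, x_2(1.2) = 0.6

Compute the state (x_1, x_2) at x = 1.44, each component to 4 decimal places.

0.7167, 0.3452

Heun on (x_1,x_2): k1 = f(x_n, state_n); k2 = f(x_n + h, state_n + h·k1); state_{n+1} = state_n + (h/2)·(k1 + k2).
1.200000: (0.600000, 0.600000)
  k1 = (0.600000, -0.948000)
  predictor → (0.744000, 0.372480)
  k2 = (0.372480, -1.175520)
  → (0.716698, 0.345178)
(x_1(1.44), x_2(1.44)) ≈ (0.7167, 0.3452)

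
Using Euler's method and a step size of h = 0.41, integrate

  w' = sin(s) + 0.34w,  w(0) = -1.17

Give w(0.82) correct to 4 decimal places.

Euler: w_{n+1} = w_n + h·f(s_n, w_n).
s=0.000000, w=-1.170000: f=-0.397800 → w ← -1.170000 + 0.41·(-0.397800) = -1.333098
s=0.410000, w=-1.333098: f=-0.054644 → w ← -1.333098 + 0.41·(-0.054644) = -1.355502
w(0.82) ≈ -1.3555

-1.3555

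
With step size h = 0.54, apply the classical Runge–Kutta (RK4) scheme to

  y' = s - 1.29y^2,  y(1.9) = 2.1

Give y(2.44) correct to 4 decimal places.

1.2667

RK4: k1 = f(s_n, y_n); k2 = f(s_n + h/2, y_n + (h/2)·k1); k3 = f(s_n + h/2, y_n + (h/2)·k2); k4 = f(s_n + h, y_n + h·k3); y_{n+1} = y_n + (h/6)·(k1 + 2k2 + 2k3 + k4).
s=1.900000, y=2.100000:
  k1 = f(1.900000, 2.100000) = -3.788900
  k2 = f(2.170000, 1.076997) = 0.673700
  k3 = f(2.170000, 2.281899) = -4.547111
  k4 = f(2.440000, -0.355440) = 2.277024
  y ← 2.100000 + (0.54/6)·(k1 + 2k2 + 2k3 + k4) = 1.266717
y(2.44) ≈ 1.2667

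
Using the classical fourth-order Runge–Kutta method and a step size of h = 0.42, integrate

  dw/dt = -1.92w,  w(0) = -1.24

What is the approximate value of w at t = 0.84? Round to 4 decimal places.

-0.2499

RK4: k1 = f(t_n, w_n); k2 = f(t_n + h/2, w_n + (h/2)·k1); k3 = f(t_n + h/2, w_n + (h/2)·k2); k4 = f(t_n + h, w_n + h·k3); w_{n+1} = w_n + (h/6)·(k1 + 2k2 + 2k3 + k4).
t=0.000000, w=-1.240000:
  k1 = f(0.000000, -1.240000) = 2.380800
  k2 = f(0.210000, -0.740032) = 1.420861
  k3 = f(0.210000, -0.941619) = 1.807909
  k4 = f(0.420000, -0.480678) = 0.922902
  w ← -1.240000 + (0.42/6)·(k1 + 2k2 + 2k3 + k4) = -0.556713
t=0.420000, w=-0.556713:
  k1 = f(0.420000, -0.556713) = 1.068889
  k2 = f(0.630000, -0.332246) = 0.637913
  k3 = f(0.630000, -0.422751) = 0.811682
  k4 = f(0.840000, -0.215806) = 0.414348
  w ← -0.556713 + (0.42/6)·(k1 + 2k2 + 2k3 + k4) = -0.249943
w(0.84) ≈ -0.2499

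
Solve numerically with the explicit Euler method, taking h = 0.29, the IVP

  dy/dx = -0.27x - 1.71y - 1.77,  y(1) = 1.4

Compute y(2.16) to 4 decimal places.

-1.1223

Euler: y_{n+1} = y_n + h·f(x_n, y_n).
x=1.000000, y=1.400000: f=-4.434000 → y ← 1.400000 + 0.29·(-4.434000) = 0.114140
x=1.290000, y=0.114140: f=-2.313479 → y ← 0.114140 + 0.29·(-2.313479) = -0.556769
x=1.580000, y=-0.556769: f=-1.244525 → y ← -0.556769 + 0.29·(-1.244525) = -0.917681
x=1.870000, y=-0.917681: f=-0.705665 → y ← -0.917681 + 0.29·(-0.705665) = -1.122324
y(2.16) ≈ -1.1223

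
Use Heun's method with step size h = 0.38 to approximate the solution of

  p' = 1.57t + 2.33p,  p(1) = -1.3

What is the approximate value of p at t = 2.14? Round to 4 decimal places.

-5.7114

Heun: k1 = f(t_n, p_n); k2 = f(t_n + h, p_n + h·k1); p_{n+1} = p_n + (h/2)·(k1 + k2).
t=1.000000, p=-1.300000:
  k1 = f(1.000000, -1.300000) = -1.459000
  k2 = f(1.380000, -1.854420) = -2.154199
  p ← -1.300000 + (0.38/2)·(-1.459000 + (-2.154199)) = -1.986508
t=1.380000, p=-1.986508:
  k1 = f(1.380000, -1.986508) = -2.461963
  k2 = f(1.760000, -2.922054) = -4.045185
  p ← -1.986508 + (0.38/2)·(-2.461963 + (-4.045185)) = -3.222866
t=1.760000, p=-3.222866:
  k1 = f(1.760000, -3.222866) = -4.746077
  k2 = f(2.140000, -5.026375) = -8.351654
  p ← -3.222866 + (0.38/2)·(-4.746077 + (-8.351654)) = -5.711435
p(2.14) ≈ -5.7114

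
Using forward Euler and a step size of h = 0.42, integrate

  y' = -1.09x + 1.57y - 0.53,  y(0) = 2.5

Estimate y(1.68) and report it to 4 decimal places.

14.9894

Euler: y_{n+1} = y_n + h·f(x_n, y_n).
x=0.000000, y=2.500000: f=3.395000 → y ← 2.500000 + 0.42·3.395000 = 3.925900
x=0.420000, y=3.925900: f=5.175863 → y ← 3.925900 + 0.42·5.175863 = 6.099762
x=0.840000, y=6.099762: f=8.131027 → y ← 6.099762 + 0.42·8.131027 = 9.514794
x=1.260000, y=9.514794: f=13.034826 → y ← 9.514794 + 0.42·13.034826 = 14.989421
y(1.68) ≈ 14.9894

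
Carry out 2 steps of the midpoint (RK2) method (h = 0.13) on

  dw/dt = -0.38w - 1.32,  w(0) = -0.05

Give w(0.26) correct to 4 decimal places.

-0.3720

Midpoint: k1 = f(t_n, w_n); k2 = f(t_n + h/2, w_n + (h/2)·k1); w_{n+1} = w_n + h·k2.
t=0.000000, w=-0.050000:
  k1 = f(0.000000, -0.050000) = -1.301000
  k2 = f(0.065000, -0.134565) = -1.268865
  w ← -0.050000 + 0.13·(-1.268865) = -0.214952
t=0.130000, w=-0.214952:
  k1 = f(0.130000, -0.214952) = -1.238318
  k2 = f(0.195000, -0.295443) = -1.207732
  w ← -0.214952 + 0.13·(-1.207732) = -0.371958
w(0.26) ≈ -0.3720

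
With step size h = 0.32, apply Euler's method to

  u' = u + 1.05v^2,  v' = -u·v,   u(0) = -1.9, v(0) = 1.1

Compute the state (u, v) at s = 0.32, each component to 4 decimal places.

-2.1014, 1.7688

Euler on (u,v): u_{n+1} = u_n + h·u', v_{n+1} = v_n + h·v'.
0.000000: (-1.900000, 1.100000); f=(-0.629500, 2.090000) → (-2.101440, 1.768800)
(u(0.32), v(0.32)) ≈ (-2.1014, 1.7688)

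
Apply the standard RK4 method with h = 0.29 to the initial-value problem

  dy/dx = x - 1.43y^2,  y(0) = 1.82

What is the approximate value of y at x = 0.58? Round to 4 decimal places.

0.8331

RK4: k1 = f(x_n, y_n); k2 = f(x_n + h/2, y_n + (h/2)·k1); k3 = f(x_n + h/2, y_n + (h/2)·k2); k4 = f(x_n + h, y_n + h·k3); y_{n+1} = y_n + (h/6)·(k1 + 2k2 + 2k3 + k4).
x=0.000000, y=1.820000:
  k1 = f(0.000000, 1.820000) = -4.736732
  k2 = f(0.145000, 1.133174) = -1.691239
  k3 = f(0.145000, 1.574770) = -3.401260
  k4 = f(0.290000, 0.833635) = -0.703774
  y ← 1.820000 + (0.29/6)·(k1 + 2k2 + 2k3 + k4) = 1.064767
x=0.290000, y=1.064767:
  k1 = f(0.290000, 1.064767) = -1.331233
  k2 = f(0.435000, 0.871739) = -0.651697
  k3 = f(0.435000, 0.970271) = -0.911240
  k4 = f(0.580000, 0.800508) = -0.336362
  y ← 1.064767 + (0.29/6)·(k1 + 2k2 + 2k3 + k4) = 0.833083
y(0.58) ≈ 0.8331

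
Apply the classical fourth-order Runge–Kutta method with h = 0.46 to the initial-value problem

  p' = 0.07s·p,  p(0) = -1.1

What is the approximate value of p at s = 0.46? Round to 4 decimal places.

RK4: k1 = f(s_n, p_n); k2 = f(s_n + h/2, p_n + (h/2)·k1); k3 = f(s_n + h/2, p_n + (h/2)·k2); k4 = f(s_n + h, p_n + h·k3); p_{n+1} = p_n + (h/6)·(k1 + 2k2 + 2k3 + k4).
s=0.000000, p=-1.100000:
  k1 = f(0.000000, -1.100000) = 0.000000
  k2 = f(0.230000, -1.100000) = -0.017710
  k3 = f(0.230000, -1.104073) = -0.017776
  k4 = f(0.460000, -1.108177) = -0.035683
  p ← -1.100000 + (0.46/6)·(k1 + 2k2 + 2k3 + k4) = -1.108177
p(0.46) ≈ -1.1082

-1.1082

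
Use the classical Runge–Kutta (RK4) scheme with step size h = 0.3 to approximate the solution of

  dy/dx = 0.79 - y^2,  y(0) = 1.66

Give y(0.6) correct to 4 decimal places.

RK4: k1 = f(x_n, y_n); k2 = f(x_n + h/2, y_n + (h/2)·k1); k3 = f(x_n + h/2, y_n + (h/2)·k2); k4 = f(x_n + h, y_n + h·k3); y_{n+1} = y_n + (h/6)·(k1 + 2k2 + 2k3 + k4).
x=0.000000, y=1.660000:
  k1 = f(0.000000, 1.660000) = -1.965600
  k2 = f(0.150000, 1.365160) = -1.073662
  k3 = f(0.150000, 1.498951) = -1.456853
  k4 = f(0.300000, 1.222944) = -0.705592
  y ← 1.660000 + (0.3/6)·(k1 + 2k2 + 2k3 + k4) = 1.273389
x=0.300000, y=1.273389:
  k1 = f(0.300000, 1.273389) = -0.831519
  k2 = f(0.450000, 1.148661) = -0.529422
  k3 = f(0.450000, 1.193976) = -0.635578
  k4 = f(0.600000, 1.082716) = -0.382273
  y ← 1.273389 + (0.3/6)·(k1 + 2k2 + 2k3 + k4) = 1.096199
y(0.6) ≈ 1.0962

1.0962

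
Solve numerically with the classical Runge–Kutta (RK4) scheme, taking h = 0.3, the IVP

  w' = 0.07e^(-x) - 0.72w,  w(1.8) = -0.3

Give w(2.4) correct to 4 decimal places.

-0.1906

RK4: k1 = f(x_n, w_n); k2 = f(x_n + h/2, w_n + (h/2)·k1); k3 = f(x_n + h/2, w_n + (h/2)·k2); k4 = f(x_n + h, w_n + h·k3); w_{n+1} = w_n + (h/6)·(k1 + 2k2 + 2k3 + k4).
x=1.800000, w=-0.300000:
  k1 = f(1.800000, -0.300000) = 0.227571
  k2 = f(1.950000, -0.265864) = 0.201382
  k3 = f(1.950000, -0.269793) = 0.204210
  k4 = f(2.100000, -0.238737) = 0.180463
  w ← -0.300000 + (0.3/6)·(k1 + 2k2 + 2k3 + k4) = -0.239039
x=2.100000, w=-0.239039:
  k1 = f(2.100000, -0.239039) = 0.180680
  k2 = f(2.250000, -0.211937) = 0.159973
  k3 = f(2.250000, -0.215043) = 0.162209
  k4 = f(2.400000, -0.190376) = 0.143421
  w ← -0.239039 + (0.3/6)·(k1 + 2k2 + 2k3 + k4) = -0.190616
w(2.4) ≈ -0.1906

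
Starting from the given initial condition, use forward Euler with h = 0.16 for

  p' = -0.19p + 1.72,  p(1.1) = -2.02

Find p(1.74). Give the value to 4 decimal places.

-0.7337

Euler: p_{n+1} = p_n + h·f(t_n, p_n).
t=1.100000, p=-2.020000: f=2.103800 → p ← -2.020000 + 0.16·2.103800 = -1.683392
t=1.260000, p=-1.683392: f=2.039844 → p ← -1.683392 + 0.16·2.039844 = -1.357017
t=1.420000, p=-1.357017: f=1.977833 → p ← -1.357017 + 0.16·1.977833 = -1.040564
t=1.580000, p=-1.040564: f=1.917707 → p ← -1.040564 + 0.16·1.917707 = -0.733730
p(1.74) ≈ -0.7337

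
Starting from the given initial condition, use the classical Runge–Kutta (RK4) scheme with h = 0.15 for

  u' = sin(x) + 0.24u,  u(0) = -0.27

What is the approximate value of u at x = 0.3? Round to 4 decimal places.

-0.2444

RK4: k1 = f(x_n, u_n); k2 = f(x_n + h/2, u_n + (h/2)·k1); k3 = f(x_n + h/2, u_n + (h/2)·k2); k4 = f(x_n + h, u_n + h·k3); u_{n+1} = u_n + (h/6)·(k1 + 2k2 + 2k3 + k4).
x=0.000000, u=-0.270000:
  k1 = f(0.000000, -0.270000) = -0.064800
  k2 = f(0.075000, -0.274860) = 0.008963
  k3 = f(0.075000, -0.269328) = 0.010291
  k4 = f(0.150000, -0.268456) = 0.085009
  u ← -0.270000 + (0.15/6)·(k1 + 2k2 + 2k3 + k4) = -0.268532
x=0.150000, u=-0.268532:
  k1 = f(0.150000, -0.268532) = 0.084990
  k2 = f(0.225000, -0.262158) = 0.160188
  k3 = f(0.225000, -0.256518) = 0.161542
  k4 = f(0.300000, -0.244301) = 0.236888
  u ← -0.268532 + (0.15/6)·(k1 + 2k2 + 2k3 + k4) = -0.244399
u(0.3) ≈ -0.2444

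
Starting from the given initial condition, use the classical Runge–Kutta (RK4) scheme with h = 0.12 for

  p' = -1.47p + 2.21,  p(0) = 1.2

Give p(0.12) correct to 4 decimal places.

RK4: k1 = f(s_n, p_n); k2 = f(s_n + h/2, p_n + (h/2)·k1); k3 = f(s_n + h/2, p_n + (h/2)·k2); k4 = f(s_n + h, p_n + h·k3); p_{n+1} = p_n + (h/6)·(k1 + 2k2 + 2k3 + k4).
s=0.000000, p=1.200000:
  k1 = f(0.000000, 1.200000) = 0.446000
  k2 = f(0.060000, 1.226760) = 0.406663
  k3 = f(0.060000, 1.224400) = 0.410132
  k4 = f(0.120000, 1.249216) = 0.373653
  p ← 1.200000 + (0.12/6)·(k1 + 2k2 + 2k3 + k4) = 1.249065
p(0.12) ≈ 1.2491

1.2491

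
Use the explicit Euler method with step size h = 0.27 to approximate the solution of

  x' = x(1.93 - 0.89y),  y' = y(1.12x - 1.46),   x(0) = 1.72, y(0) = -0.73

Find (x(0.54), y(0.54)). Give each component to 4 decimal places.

Euler on (x,y): x_{n+1} = x_n + h·x', y_{n+1} = y_n + h·y'.
0.000000: (1.720000, -0.730000); f=(4.437084, -0.340472) → (2.918013, -0.821927)
0.270000: (2.918013, -0.821927); f=(7.766336, -1.486188) → (5.014923, -1.223198)
(x(0.54), y(0.54)) ≈ (5.0149, -1.2232)

5.0149, -1.2232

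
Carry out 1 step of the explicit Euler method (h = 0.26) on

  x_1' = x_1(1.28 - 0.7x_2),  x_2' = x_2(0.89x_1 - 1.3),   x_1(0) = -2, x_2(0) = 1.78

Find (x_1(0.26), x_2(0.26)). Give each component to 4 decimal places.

Euler on (x_1,x_2): x_1_{n+1} = x_1_n + h·x_1', x_2_{n+1} = x_2_n + h·x_2'.
0.000000: (-2.000000, 1.780000); f=(-0.068000, -5.482400) → (-2.017680, 0.354576)
(x_1(0.26), x_2(0.26)) ≈ (-2.0177, 0.3546)

-2.0177, 0.3546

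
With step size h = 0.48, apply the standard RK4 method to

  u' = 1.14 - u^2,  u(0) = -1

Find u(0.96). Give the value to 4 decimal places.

RK4: k1 = f(x_n, u_n); k2 = f(x_n + h/2, u_n + (h/2)·k1); k3 = f(x_n + h/2, u_n + (h/2)·k2); k4 = f(x_n + h, u_n + h·k3); u_{n+1} = u_n + (h/6)·(k1 + 2k2 + 2k3 + k4).
x=0.000000, u=-1.000000:
  k1 = f(0.000000, -1.000000) = 0.140000
  k2 = f(0.240000, -0.966400) = 0.206071
  k3 = f(0.240000, -0.950543) = 0.236468
  k4 = f(0.480000, -0.886495) = 0.354126
  u ← -1.000000 + (0.48/6)·(k1 + 2k2 + 2k3 + k4) = -0.889664
x=0.480000, u=-0.889664:
  k1 = f(0.480000, -0.889664) = 0.348499
  k2 = f(0.720000, -0.806024) = 0.490325
  k3 = f(0.720000, -0.771986) = 0.544038
  k4 = f(0.960000, -0.628525) = 0.744956
  u ← -0.889664 + (0.48/6)·(k1 + 2k2 + 2k3 + k4) = -0.636689
u(0.96) ≈ -0.6367

-0.6367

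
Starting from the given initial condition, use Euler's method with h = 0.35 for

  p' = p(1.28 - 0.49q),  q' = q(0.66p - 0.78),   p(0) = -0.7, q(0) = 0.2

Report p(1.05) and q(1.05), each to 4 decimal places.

Euler on (p,q): p_{n+1} = p_n + h·p', q_{n+1} = q_n + h·q'.
0.000000: (-0.700000, 0.200000); f=(-0.827400, -0.248400) → (-0.989590, 0.113060)
0.350000: (-0.989590, 0.113060); f=(-1.211853, -0.162030) → (-1.413738, 0.056350)
0.700000: (-1.413738, 0.056350); f=(-1.770550, -0.096531) → (-2.033431, 0.022564)
(p(1.05), q(1.05)) ≈ (-2.0334, 0.0226)

-2.0334, 0.0226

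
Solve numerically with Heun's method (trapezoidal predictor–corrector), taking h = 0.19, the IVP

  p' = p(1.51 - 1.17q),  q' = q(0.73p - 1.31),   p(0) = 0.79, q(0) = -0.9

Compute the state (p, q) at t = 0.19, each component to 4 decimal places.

1.2520, -0.8040

Heun on (p,q): k1 = f(t_n, state_n); k2 = f(t_n + h, state_n + h·k1); state_{n+1} = state_n + (h/2)·(k1 + k2).
0.000000: (0.790000, -0.900000)
  k1 = (2.024770, 0.659970)
  predictor → (1.174706, -0.774606)
  k2 = (2.838430, 0.350482)
  → (1.252004, -0.804007)
(p(0.19), q(0.19)) ≈ (1.2520, -0.8040)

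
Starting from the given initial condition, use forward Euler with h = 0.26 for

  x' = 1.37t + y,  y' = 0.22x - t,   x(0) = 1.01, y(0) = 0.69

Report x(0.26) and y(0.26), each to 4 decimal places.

1.1894, 0.7478

Euler on (x,y): x_{n+1} = x_n + h·x', y_{n+1} = y_n + h·y'.
0.000000: (1.010000, 0.690000); f=(0.690000, 0.222200) → (1.189400, 0.747772)
(x(0.26), y(0.26)) ≈ (1.1894, 0.7478)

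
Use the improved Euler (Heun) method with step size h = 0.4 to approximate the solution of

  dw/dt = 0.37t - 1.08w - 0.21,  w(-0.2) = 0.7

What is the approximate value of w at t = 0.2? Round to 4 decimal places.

0.4035

Heun: k1 = f(t_n, w_n); k2 = f(t_n + h, w_n + h·k1); w_{n+1} = w_n + (h/2)·(k1 + k2).
t=-0.200000, w=0.700000:
  k1 = f(-0.200000, 0.700000) = -1.040000
  k2 = f(0.200000, 0.284000) = -0.442720
  w ← 0.700000 + (0.4/2)·(-1.040000 + (-0.442720)) = 0.403456
w(0.2) ≈ 0.4035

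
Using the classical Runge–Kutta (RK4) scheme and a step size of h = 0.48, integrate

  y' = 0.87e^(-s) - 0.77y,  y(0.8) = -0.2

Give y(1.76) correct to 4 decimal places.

0.0652

RK4: k1 = f(s_n, y_n); k2 = f(s_n + h/2, y_n + (h/2)·k1); k3 = f(s_n + h/2, y_n + (h/2)·k2); k4 = f(s_n + h, y_n + h·k3); y_{n+1} = y_n + (h/6)·(k1 + 2k2 + 2k3 + k4).
s=0.800000, y=-0.200000:
  k1 = f(0.800000, -0.200000) = 0.544916
  k2 = f(1.040000, -0.069220) = 0.360805
  k3 = f(1.040000, -0.113407) = 0.394829
  k4 = f(1.280000, -0.010482) = 0.249964
  y ← -0.200000 + (0.48/6)·(k1 + 2k2 + 2k3 + k4) = -0.015508
s=1.280000, y=-0.015508:
  k1 = f(1.280000, -0.015508) = 0.253834
  k2 = f(1.520000, 0.045412) = 0.155312
  k3 = f(1.520000, 0.021767) = 0.173519
  k4 = f(1.760000, 0.067781) = 0.097488
  y ← -0.015508 + (0.48/6)·(k1 + 2k2 + 2k3 + k4) = 0.065211
y(1.76) ≈ 0.0652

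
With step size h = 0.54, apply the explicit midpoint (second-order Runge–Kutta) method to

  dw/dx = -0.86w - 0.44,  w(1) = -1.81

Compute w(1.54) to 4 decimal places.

Midpoint: k1 = f(x_n, w_n); k2 = f(x_n + h/2, w_n + (h/2)·k1); w_{n+1} = w_n + h·k2.
x=1.000000, w=-1.810000:
  k1 = f(1.000000, -1.810000) = 1.116600
  k2 = f(1.270000, -1.508518) = 0.857325
  w ← -1.810000 + 0.54·0.857325 = -1.347044
w(1.54) ≈ -1.3470

-1.3470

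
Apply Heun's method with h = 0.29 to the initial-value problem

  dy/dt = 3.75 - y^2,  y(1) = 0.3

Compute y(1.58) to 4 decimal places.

Heun: k1 = f(t_n, y_n); k2 = f(t_n + h, y_n + h·k1); y_{n+1} = y_n + (h/2)·(k1 + k2).
t=1.000000, y=0.300000:
  k1 = f(1.000000, 0.300000) = 3.660000
  k2 = f(1.290000, 1.361400) = 1.896590
  y ← 0.300000 + (0.29/2)·(3.660000 + 1.896590) = 1.105706
t=1.290000, y=1.105706:
  k1 = f(1.290000, 1.105706) = 2.527415
  k2 = f(1.580000, 1.838656) = 0.369344
  y ← 1.105706 + (0.29/2)·(2.527415 + 0.369344) = 1.525736
y(1.58) ≈ 1.5257

1.5257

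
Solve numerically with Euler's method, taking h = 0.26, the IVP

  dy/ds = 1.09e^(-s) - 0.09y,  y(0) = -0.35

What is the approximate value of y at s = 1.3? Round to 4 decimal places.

0.5381

Euler: y_{n+1} = y_n + h·f(s_n, y_n).
s=0.000000, y=-0.350000: f=1.121500 → y ← -0.350000 + 0.26·1.121500 = -0.058410
s=0.260000, y=-0.058410: f=0.845703 → y ← -0.058410 + 0.26·0.845703 = 0.161473
s=0.520000, y=0.161473: f=0.633495 → y ← 0.161473 + 0.26·0.633495 = 0.326181
s=0.780000, y=0.326181: f=0.470306 → y ← 0.326181 + 0.26·0.470306 = 0.448461
s=1.040000, y=0.448461: f=0.344904 → y ← 0.448461 + 0.26·0.344904 = 0.538136
y(1.3) ≈ 0.5381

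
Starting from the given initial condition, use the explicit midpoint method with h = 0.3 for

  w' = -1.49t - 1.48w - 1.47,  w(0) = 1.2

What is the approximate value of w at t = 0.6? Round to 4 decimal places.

-0.2688

Midpoint: k1 = f(t_n, w_n); k2 = f(t_n + h/2, w_n + (h/2)·k1); w_{n+1} = w_n + h·k2.
t=0.000000, w=1.200000:
  k1 = f(0.000000, 1.200000) = -3.246000
  k2 = f(0.150000, 0.713100) = -2.748888
  w ← 1.200000 + 0.3·(-2.748888) = 0.375334
t=0.300000, w=0.375334:
  k1 = f(0.300000, 0.375334) = -2.472494
  k2 = f(0.450000, 0.004460) = -2.147100
  w ← 0.375334 + 0.3·(-2.147100) = -0.268796
w(0.6) ≈ -0.2688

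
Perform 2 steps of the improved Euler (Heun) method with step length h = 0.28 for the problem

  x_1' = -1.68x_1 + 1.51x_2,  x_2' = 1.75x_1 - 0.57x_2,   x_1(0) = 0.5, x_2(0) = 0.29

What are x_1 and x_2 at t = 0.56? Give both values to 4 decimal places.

0.4681, 0.5790

Heun on (x_1,x_2): k1 = f(t_n, state_n); k2 = f(t_n + h, state_n + h·k1); state_{n+1} = state_n + (h/2)·(k1 + k2).
0.000000: (0.500000, 0.290000)
  k1 = (-0.402100, 0.709700)
  predictor → (0.387412, 0.488716)
  k2 = (0.087109, 0.399403)
  → (0.455901, 0.445274)
0.280000: (0.455901, 0.445274)
  k1 = (-0.093550, 0.544021)
  predictor → (0.429707, 0.597600)
  k2 = (0.180468, 0.411356)
  → (0.468070, 0.579027)
(x_1(0.56), x_2(0.56)) ≈ (0.4681, 0.5790)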